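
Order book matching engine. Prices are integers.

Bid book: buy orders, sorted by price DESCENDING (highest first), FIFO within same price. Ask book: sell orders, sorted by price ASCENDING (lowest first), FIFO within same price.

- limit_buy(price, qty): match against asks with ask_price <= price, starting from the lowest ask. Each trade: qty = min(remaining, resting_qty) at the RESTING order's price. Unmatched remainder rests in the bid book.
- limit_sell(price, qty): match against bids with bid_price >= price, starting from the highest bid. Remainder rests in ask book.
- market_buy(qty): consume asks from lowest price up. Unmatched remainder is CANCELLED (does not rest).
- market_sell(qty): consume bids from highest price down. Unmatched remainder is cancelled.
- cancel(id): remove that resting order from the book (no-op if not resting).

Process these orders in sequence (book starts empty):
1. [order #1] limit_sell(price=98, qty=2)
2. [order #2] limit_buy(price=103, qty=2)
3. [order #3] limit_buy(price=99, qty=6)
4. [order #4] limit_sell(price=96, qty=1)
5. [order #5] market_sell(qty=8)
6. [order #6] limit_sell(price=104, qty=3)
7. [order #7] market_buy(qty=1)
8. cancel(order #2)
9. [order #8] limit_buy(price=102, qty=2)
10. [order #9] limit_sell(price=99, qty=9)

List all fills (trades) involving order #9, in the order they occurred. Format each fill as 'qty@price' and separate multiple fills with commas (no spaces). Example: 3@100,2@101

After op 1 [order #1] limit_sell(price=98, qty=2): fills=none; bids=[-] asks=[#1:2@98]
After op 2 [order #2] limit_buy(price=103, qty=2): fills=#2x#1:2@98; bids=[-] asks=[-]
After op 3 [order #3] limit_buy(price=99, qty=6): fills=none; bids=[#3:6@99] asks=[-]
After op 4 [order #4] limit_sell(price=96, qty=1): fills=#3x#4:1@99; bids=[#3:5@99] asks=[-]
After op 5 [order #5] market_sell(qty=8): fills=#3x#5:5@99; bids=[-] asks=[-]
After op 6 [order #6] limit_sell(price=104, qty=3): fills=none; bids=[-] asks=[#6:3@104]
After op 7 [order #7] market_buy(qty=1): fills=#7x#6:1@104; bids=[-] asks=[#6:2@104]
After op 8 cancel(order #2): fills=none; bids=[-] asks=[#6:2@104]
After op 9 [order #8] limit_buy(price=102, qty=2): fills=none; bids=[#8:2@102] asks=[#6:2@104]
After op 10 [order #9] limit_sell(price=99, qty=9): fills=#8x#9:2@102; bids=[-] asks=[#9:7@99 #6:2@104]

Answer: 2@102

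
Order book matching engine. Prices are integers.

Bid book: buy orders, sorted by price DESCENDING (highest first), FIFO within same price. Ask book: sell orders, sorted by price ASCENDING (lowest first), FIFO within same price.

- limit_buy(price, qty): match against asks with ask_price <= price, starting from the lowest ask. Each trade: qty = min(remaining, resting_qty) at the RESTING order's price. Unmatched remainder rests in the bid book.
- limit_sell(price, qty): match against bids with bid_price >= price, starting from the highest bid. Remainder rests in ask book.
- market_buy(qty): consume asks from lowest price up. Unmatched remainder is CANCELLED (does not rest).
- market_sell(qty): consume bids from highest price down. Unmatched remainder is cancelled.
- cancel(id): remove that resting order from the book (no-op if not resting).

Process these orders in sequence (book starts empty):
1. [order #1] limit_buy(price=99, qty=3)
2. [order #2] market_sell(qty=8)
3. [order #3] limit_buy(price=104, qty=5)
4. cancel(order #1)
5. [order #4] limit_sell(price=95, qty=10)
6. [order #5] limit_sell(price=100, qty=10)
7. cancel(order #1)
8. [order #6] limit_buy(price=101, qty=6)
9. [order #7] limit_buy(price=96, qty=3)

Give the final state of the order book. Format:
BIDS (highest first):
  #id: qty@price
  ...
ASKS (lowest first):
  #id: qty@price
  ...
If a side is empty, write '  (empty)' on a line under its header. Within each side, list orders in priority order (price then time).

After op 1 [order #1] limit_buy(price=99, qty=3): fills=none; bids=[#1:3@99] asks=[-]
After op 2 [order #2] market_sell(qty=8): fills=#1x#2:3@99; bids=[-] asks=[-]
After op 3 [order #3] limit_buy(price=104, qty=5): fills=none; bids=[#3:5@104] asks=[-]
After op 4 cancel(order #1): fills=none; bids=[#3:5@104] asks=[-]
After op 5 [order #4] limit_sell(price=95, qty=10): fills=#3x#4:5@104; bids=[-] asks=[#4:5@95]
After op 6 [order #5] limit_sell(price=100, qty=10): fills=none; bids=[-] asks=[#4:5@95 #5:10@100]
After op 7 cancel(order #1): fills=none; bids=[-] asks=[#4:5@95 #5:10@100]
After op 8 [order #6] limit_buy(price=101, qty=6): fills=#6x#4:5@95 #6x#5:1@100; bids=[-] asks=[#5:9@100]
After op 9 [order #7] limit_buy(price=96, qty=3): fills=none; bids=[#7:3@96] asks=[#5:9@100]

Answer: BIDS (highest first):
  #7: 3@96
ASKS (lowest first):
  #5: 9@100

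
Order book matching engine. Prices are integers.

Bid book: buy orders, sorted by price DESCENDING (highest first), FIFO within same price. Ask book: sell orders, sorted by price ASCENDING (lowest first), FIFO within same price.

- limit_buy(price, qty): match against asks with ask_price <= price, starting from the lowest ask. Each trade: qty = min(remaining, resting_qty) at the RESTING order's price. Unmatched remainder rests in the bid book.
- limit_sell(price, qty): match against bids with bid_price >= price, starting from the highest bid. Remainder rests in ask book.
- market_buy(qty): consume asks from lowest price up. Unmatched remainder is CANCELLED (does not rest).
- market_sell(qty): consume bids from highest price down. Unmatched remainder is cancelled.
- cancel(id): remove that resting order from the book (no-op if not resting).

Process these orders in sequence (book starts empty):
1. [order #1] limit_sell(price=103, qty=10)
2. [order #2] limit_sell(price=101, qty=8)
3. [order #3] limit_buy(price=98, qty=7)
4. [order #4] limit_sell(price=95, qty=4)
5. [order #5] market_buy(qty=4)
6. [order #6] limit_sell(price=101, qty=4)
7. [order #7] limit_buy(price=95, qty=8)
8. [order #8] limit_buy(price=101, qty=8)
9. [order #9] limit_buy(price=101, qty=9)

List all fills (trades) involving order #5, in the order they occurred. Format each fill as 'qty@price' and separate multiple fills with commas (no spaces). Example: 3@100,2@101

Answer: 4@101

Derivation:
After op 1 [order #1] limit_sell(price=103, qty=10): fills=none; bids=[-] asks=[#1:10@103]
After op 2 [order #2] limit_sell(price=101, qty=8): fills=none; bids=[-] asks=[#2:8@101 #1:10@103]
After op 3 [order #3] limit_buy(price=98, qty=7): fills=none; bids=[#3:7@98] asks=[#2:8@101 #1:10@103]
After op 4 [order #4] limit_sell(price=95, qty=4): fills=#3x#4:4@98; bids=[#3:3@98] asks=[#2:8@101 #1:10@103]
After op 5 [order #5] market_buy(qty=4): fills=#5x#2:4@101; bids=[#3:3@98] asks=[#2:4@101 #1:10@103]
After op 6 [order #6] limit_sell(price=101, qty=4): fills=none; bids=[#3:3@98] asks=[#2:4@101 #6:4@101 #1:10@103]
After op 7 [order #7] limit_buy(price=95, qty=8): fills=none; bids=[#3:3@98 #7:8@95] asks=[#2:4@101 #6:4@101 #1:10@103]
After op 8 [order #8] limit_buy(price=101, qty=8): fills=#8x#2:4@101 #8x#6:4@101; bids=[#3:3@98 #7:8@95] asks=[#1:10@103]
After op 9 [order #9] limit_buy(price=101, qty=9): fills=none; bids=[#9:9@101 #3:3@98 #7:8@95] asks=[#1:10@103]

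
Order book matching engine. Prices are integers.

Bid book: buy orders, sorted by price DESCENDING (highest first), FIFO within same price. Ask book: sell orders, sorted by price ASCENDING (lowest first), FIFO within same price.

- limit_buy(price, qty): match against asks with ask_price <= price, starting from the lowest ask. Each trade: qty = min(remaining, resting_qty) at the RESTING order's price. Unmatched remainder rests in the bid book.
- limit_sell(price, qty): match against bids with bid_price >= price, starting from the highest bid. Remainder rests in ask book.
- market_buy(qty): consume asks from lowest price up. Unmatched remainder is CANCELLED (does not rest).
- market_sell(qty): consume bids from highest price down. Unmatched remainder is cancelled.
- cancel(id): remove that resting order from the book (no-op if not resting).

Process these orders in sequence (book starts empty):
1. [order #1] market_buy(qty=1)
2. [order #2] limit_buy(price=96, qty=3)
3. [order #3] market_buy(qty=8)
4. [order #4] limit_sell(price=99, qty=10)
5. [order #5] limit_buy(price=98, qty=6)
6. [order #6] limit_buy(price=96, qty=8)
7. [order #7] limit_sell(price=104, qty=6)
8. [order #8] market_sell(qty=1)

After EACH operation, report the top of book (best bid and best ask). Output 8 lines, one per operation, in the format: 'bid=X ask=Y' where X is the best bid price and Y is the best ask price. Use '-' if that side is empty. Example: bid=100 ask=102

Answer: bid=- ask=-
bid=96 ask=-
bid=96 ask=-
bid=96 ask=99
bid=98 ask=99
bid=98 ask=99
bid=98 ask=99
bid=98 ask=99

Derivation:
After op 1 [order #1] market_buy(qty=1): fills=none; bids=[-] asks=[-]
After op 2 [order #2] limit_buy(price=96, qty=3): fills=none; bids=[#2:3@96] asks=[-]
After op 3 [order #3] market_buy(qty=8): fills=none; bids=[#2:3@96] asks=[-]
After op 4 [order #4] limit_sell(price=99, qty=10): fills=none; bids=[#2:3@96] asks=[#4:10@99]
After op 5 [order #5] limit_buy(price=98, qty=6): fills=none; bids=[#5:6@98 #2:3@96] asks=[#4:10@99]
After op 6 [order #6] limit_buy(price=96, qty=8): fills=none; bids=[#5:6@98 #2:3@96 #6:8@96] asks=[#4:10@99]
After op 7 [order #7] limit_sell(price=104, qty=6): fills=none; bids=[#5:6@98 #2:3@96 #6:8@96] asks=[#4:10@99 #7:6@104]
After op 8 [order #8] market_sell(qty=1): fills=#5x#8:1@98; bids=[#5:5@98 #2:3@96 #6:8@96] asks=[#4:10@99 #7:6@104]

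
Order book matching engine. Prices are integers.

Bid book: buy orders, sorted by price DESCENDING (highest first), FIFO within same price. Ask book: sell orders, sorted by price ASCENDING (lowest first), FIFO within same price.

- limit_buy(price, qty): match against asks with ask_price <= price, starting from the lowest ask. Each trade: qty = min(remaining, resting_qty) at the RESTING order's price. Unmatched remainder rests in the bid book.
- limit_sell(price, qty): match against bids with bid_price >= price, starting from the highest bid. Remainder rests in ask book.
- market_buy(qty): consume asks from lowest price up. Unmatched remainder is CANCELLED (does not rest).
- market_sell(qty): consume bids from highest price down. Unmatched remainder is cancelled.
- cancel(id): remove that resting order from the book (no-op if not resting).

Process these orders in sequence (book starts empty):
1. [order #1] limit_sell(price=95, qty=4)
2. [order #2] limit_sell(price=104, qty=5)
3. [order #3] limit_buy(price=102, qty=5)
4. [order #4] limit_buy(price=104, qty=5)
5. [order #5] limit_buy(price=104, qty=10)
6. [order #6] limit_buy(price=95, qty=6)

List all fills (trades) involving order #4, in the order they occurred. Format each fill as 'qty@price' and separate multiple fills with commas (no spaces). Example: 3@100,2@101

Answer: 5@104

Derivation:
After op 1 [order #1] limit_sell(price=95, qty=4): fills=none; bids=[-] asks=[#1:4@95]
After op 2 [order #2] limit_sell(price=104, qty=5): fills=none; bids=[-] asks=[#1:4@95 #2:5@104]
After op 3 [order #3] limit_buy(price=102, qty=5): fills=#3x#1:4@95; bids=[#3:1@102] asks=[#2:5@104]
After op 4 [order #4] limit_buy(price=104, qty=5): fills=#4x#2:5@104; bids=[#3:1@102] asks=[-]
After op 5 [order #5] limit_buy(price=104, qty=10): fills=none; bids=[#5:10@104 #3:1@102] asks=[-]
After op 6 [order #6] limit_buy(price=95, qty=6): fills=none; bids=[#5:10@104 #3:1@102 #6:6@95] asks=[-]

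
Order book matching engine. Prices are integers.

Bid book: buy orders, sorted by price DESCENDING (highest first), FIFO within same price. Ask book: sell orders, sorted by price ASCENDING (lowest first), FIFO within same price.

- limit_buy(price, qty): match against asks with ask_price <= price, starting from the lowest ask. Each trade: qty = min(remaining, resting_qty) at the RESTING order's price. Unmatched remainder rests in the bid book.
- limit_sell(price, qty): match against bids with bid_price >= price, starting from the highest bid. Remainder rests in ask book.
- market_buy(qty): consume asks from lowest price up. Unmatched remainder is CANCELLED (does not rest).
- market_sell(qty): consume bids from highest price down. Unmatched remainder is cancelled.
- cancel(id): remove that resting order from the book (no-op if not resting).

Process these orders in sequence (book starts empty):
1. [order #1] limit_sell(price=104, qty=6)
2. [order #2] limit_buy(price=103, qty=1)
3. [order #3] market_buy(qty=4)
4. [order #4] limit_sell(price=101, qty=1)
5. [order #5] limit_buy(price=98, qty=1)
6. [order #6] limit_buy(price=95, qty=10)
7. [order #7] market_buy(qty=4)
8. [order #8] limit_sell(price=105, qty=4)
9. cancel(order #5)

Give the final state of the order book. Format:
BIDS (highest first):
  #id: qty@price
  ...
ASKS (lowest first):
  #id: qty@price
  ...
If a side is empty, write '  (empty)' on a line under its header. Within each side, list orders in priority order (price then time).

After op 1 [order #1] limit_sell(price=104, qty=6): fills=none; bids=[-] asks=[#1:6@104]
After op 2 [order #2] limit_buy(price=103, qty=1): fills=none; bids=[#2:1@103] asks=[#1:6@104]
After op 3 [order #3] market_buy(qty=4): fills=#3x#1:4@104; bids=[#2:1@103] asks=[#1:2@104]
After op 4 [order #4] limit_sell(price=101, qty=1): fills=#2x#4:1@103; bids=[-] asks=[#1:2@104]
After op 5 [order #5] limit_buy(price=98, qty=1): fills=none; bids=[#5:1@98] asks=[#1:2@104]
After op 6 [order #6] limit_buy(price=95, qty=10): fills=none; bids=[#5:1@98 #6:10@95] asks=[#1:2@104]
After op 7 [order #7] market_buy(qty=4): fills=#7x#1:2@104; bids=[#5:1@98 #6:10@95] asks=[-]
After op 8 [order #8] limit_sell(price=105, qty=4): fills=none; bids=[#5:1@98 #6:10@95] asks=[#8:4@105]
After op 9 cancel(order #5): fills=none; bids=[#6:10@95] asks=[#8:4@105]

Answer: BIDS (highest first):
  #6: 10@95
ASKS (lowest first):
  #8: 4@105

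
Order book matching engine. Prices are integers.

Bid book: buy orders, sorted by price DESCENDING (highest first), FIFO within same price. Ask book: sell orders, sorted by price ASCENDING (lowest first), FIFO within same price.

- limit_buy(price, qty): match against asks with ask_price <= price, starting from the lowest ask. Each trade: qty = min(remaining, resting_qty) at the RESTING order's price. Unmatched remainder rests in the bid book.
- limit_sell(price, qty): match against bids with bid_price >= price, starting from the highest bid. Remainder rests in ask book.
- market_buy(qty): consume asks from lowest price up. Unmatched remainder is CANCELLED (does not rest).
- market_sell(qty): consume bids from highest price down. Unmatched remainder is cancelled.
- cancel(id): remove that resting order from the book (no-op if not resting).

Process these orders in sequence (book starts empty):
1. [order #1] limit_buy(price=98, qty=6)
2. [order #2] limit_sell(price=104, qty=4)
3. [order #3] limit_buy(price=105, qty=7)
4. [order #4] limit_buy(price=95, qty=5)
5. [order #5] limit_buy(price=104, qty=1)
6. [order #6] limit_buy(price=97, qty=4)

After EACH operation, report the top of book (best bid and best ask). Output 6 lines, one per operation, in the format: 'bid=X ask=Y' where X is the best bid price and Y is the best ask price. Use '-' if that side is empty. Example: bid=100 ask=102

Answer: bid=98 ask=-
bid=98 ask=104
bid=105 ask=-
bid=105 ask=-
bid=105 ask=-
bid=105 ask=-

Derivation:
After op 1 [order #1] limit_buy(price=98, qty=6): fills=none; bids=[#1:6@98] asks=[-]
After op 2 [order #2] limit_sell(price=104, qty=4): fills=none; bids=[#1:6@98] asks=[#2:4@104]
After op 3 [order #3] limit_buy(price=105, qty=7): fills=#3x#2:4@104; bids=[#3:3@105 #1:6@98] asks=[-]
After op 4 [order #4] limit_buy(price=95, qty=5): fills=none; bids=[#3:3@105 #1:6@98 #4:5@95] asks=[-]
After op 5 [order #5] limit_buy(price=104, qty=1): fills=none; bids=[#3:3@105 #5:1@104 #1:6@98 #4:5@95] asks=[-]
After op 6 [order #6] limit_buy(price=97, qty=4): fills=none; bids=[#3:3@105 #5:1@104 #1:6@98 #6:4@97 #4:5@95] asks=[-]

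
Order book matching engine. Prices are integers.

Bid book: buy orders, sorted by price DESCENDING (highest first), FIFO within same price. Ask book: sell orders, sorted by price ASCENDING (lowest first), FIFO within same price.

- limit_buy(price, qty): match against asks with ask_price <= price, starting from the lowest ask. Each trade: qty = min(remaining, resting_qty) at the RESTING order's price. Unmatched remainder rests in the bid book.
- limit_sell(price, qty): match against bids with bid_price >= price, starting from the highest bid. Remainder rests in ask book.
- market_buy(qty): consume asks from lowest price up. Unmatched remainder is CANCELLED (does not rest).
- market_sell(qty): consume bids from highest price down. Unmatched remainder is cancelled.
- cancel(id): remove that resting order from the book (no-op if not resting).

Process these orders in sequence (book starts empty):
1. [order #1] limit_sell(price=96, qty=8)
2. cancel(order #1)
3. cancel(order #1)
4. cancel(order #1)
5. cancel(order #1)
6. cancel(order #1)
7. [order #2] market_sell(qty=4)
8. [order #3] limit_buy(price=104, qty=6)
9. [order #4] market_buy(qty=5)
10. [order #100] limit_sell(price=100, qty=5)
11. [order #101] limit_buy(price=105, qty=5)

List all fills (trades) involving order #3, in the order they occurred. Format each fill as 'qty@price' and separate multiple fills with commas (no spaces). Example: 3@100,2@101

After op 1 [order #1] limit_sell(price=96, qty=8): fills=none; bids=[-] asks=[#1:8@96]
After op 2 cancel(order #1): fills=none; bids=[-] asks=[-]
After op 3 cancel(order #1): fills=none; bids=[-] asks=[-]
After op 4 cancel(order #1): fills=none; bids=[-] asks=[-]
After op 5 cancel(order #1): fills=none; bids=[-] asks=[-]
After op 6 cancel(order #1): fills=none; bids=[-] asks=[-]
After op 7 [order #2] market_sell(qty=4): fills=none; bids=[-] asks=[-]
After op 8 [order #3] limit_buy(price=104, qty=6): fills=none; bids=[#3:6@104] asks=[-]
After op 9 [order #4] market_buy(qty=5): fills=none; bids=[#3:6@104] asks=[-]
After op 10 [order #100] limit_sell(price=100, qty=5): fills=#3x#100:5@104; bids=[#3:1@104] asks=[-]
After op 11 [order #101] limit_buy(price=105, qty=5): fills=none; bids=[#101:5@105 #3:1@104] asks=[-]

Answer: 5@104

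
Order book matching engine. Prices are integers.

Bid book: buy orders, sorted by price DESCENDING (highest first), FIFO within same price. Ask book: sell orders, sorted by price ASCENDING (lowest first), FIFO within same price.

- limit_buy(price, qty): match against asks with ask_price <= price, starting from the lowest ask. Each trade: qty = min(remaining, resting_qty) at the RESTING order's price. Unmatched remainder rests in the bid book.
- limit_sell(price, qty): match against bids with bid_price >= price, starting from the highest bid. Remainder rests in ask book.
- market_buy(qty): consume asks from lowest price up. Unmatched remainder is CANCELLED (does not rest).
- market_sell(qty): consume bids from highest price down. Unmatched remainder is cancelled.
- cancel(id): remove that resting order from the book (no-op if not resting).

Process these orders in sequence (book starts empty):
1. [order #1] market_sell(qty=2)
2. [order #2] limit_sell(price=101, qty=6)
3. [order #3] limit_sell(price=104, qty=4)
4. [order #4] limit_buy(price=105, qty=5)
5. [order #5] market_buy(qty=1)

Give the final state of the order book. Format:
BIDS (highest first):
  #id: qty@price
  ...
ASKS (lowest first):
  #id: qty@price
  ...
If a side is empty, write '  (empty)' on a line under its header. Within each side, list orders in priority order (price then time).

After op 1 [order #1] market_sell(qty=2): fills=none; bids=[-] asks=[-]
After op 2 [order #2] limit_sell(price=101, qty=6): fills=none; bids=[-] asks=[#2:6@101]
After op 3 [order #3] limit_sell(price=104, qty=4): fills=none; bids=[-] asks=[#2:6@101 #3:4@104]
After op 4 [order #4] limit_buy(price=105, qty=5): fills=#4x#2:5@101; bids=[-] asks=[#2:1@101 #3:4@104]
After op 5 [order #5] market_buy(qty=1): fills=#5x#2:1@101; bids=[-] asks=[#3:4@104]

Answer: BIDS (highest first):
  (empty)
ASKS (lowest first):
  #3: 4@104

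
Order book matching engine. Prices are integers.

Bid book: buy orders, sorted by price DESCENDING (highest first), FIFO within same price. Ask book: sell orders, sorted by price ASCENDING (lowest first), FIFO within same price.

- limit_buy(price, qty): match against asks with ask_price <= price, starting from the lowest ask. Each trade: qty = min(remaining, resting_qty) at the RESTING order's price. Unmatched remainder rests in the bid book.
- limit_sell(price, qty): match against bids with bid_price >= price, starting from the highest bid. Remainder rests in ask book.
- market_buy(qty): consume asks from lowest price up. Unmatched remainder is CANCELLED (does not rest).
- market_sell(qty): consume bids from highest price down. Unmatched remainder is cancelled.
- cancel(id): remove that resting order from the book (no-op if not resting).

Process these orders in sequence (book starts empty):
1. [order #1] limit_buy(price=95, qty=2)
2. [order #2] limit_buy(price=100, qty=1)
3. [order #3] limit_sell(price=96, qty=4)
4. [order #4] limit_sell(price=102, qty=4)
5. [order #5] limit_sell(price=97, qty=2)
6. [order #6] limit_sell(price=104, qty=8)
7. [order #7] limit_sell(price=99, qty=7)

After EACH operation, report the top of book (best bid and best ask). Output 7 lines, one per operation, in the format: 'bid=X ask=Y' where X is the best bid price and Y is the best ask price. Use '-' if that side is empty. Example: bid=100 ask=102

Answer: bid=95 ask=-
bid=100 ask=-
bid=95 ask=96
bid=95 ask=96
bid=95 ask=96
bid=95 ask=96
bid=95 ask=96

Derivation:
After op 1 [order #1] limit_buy(price=95, qty=2): fills=none; bids=[#1:2@95] asks=[-]
After op 2 [order #2] limit_buy(price=100, qty=1): fills=none; bids=[#2:1@100 #1:2@95] asks=[-]
After op 3 [order #3] limit_sell(price=96, qty=4): fills=#2x#3:1@100; bids=[#1:2@95] asks=[#3:3@96]
After op 4 [order #4] limit_sell(price=102, qty=4): fills=none; bids=[#1:2@95] asks=[#3:3@96 #4:4@102]
After op 5 [order #5] limit_sell(price=97, qty=2): fills=none; bids=[#1:2@95] asks=[#3:3@96 #5:2@97 #4:4@102]
After op 6 [order #6] limit_sell(price=104, qty=8): fills=none; bids=[#1:2@95] asks=[#3:3@96 #5:2@97 #4:4@102 #6:8@104]
After op 7 [order #7] limit_sell(price=99, qty=7): fills=none; bids=[#1:2@95] asks=[#3:3@96 #5:2@97 #7:7@99 #4:4@102 #6:8@104]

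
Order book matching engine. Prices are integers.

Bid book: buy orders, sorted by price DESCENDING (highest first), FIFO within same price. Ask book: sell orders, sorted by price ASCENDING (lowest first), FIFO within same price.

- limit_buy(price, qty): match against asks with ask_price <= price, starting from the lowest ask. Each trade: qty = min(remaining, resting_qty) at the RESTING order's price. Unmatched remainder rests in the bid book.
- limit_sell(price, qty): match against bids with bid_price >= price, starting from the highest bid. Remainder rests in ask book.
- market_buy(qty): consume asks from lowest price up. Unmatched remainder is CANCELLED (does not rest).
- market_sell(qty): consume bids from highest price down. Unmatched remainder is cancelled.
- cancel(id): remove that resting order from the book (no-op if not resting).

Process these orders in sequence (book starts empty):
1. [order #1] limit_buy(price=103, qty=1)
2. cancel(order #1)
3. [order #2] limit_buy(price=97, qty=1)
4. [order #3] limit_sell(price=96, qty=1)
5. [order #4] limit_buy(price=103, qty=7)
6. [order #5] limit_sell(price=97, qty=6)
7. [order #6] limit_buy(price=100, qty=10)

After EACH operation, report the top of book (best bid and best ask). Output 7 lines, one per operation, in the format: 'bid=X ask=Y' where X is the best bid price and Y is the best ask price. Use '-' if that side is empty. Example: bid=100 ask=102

After op 1 [order #1] limit_buy(price=103, qty=1): fills=none; bids=[#1:1@103] asks=[-]
After op 2 cancel(order #1): fills=none; bids=[-] asks=[-]
After op 3 [order #2] limit_buy(price=97, qty=1): fills=none; bids=[#2:1@97] asks=[-]
After op 4 [order #3] limit_sell(price=96, qty=1): fills=#2x#3:1@97; bids=[-] asks=[-]
After op 5 [order #4] limit_buy(price=103, qty=7): fills=none; bids=[#4:7@103] asks=[-]
After op 6 [order #5] limit_sell(price=97, qty=6): fills=#4x#5:6@103; bids=[#4:1@103] asks=[-]
After op 7 [order #6] limit_buy(price=100, qty=10): fills=none; bids=[#4:1@103 #6:10@100] asks=[-]

Answer: bid=103 ask=-
bid=- ask=-
bid=97 ask=-
bid=- ask=-
bid=103 ask=-
bid=103 ask=-
bid=103 ask=-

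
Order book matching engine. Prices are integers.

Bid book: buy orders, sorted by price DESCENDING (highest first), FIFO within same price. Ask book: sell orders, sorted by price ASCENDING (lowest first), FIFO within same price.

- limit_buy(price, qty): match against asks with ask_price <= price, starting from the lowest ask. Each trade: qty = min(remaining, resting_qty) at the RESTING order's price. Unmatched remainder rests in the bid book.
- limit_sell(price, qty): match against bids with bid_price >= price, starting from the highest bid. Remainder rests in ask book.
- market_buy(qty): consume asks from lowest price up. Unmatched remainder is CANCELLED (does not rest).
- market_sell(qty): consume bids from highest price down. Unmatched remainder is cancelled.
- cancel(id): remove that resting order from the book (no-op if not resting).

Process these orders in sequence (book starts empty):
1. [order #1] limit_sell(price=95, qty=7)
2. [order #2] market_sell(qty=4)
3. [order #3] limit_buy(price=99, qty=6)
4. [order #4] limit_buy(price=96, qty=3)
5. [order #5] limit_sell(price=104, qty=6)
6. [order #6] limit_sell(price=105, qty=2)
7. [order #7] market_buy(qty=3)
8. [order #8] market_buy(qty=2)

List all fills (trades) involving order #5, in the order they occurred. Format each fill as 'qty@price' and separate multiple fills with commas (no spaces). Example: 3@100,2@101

After op 1 [order #1] limit_sell(price=95, qty=7): fills=none; bids=[-] asks=[#1:7@95]
After op 2 [order #2] market_sell(qty=4): fills=none; bids=[-] asks=[#1:7@95]
After op 3 [order #3] limit_buy(price=99, qty=6): fills=#3x#1:6@95; bids=[-] asks=[#1:1@95]
After op 4 [order #4] limit_buy(price=96, qty=3): fills=#4x#1:1@95; bids=[#4:2@96] asks=[-]
After op 5 [order #5] limit_sell(price=104, qty=6): fills=none; bids=[#4:2@96] asks=[#5:6@104]
After op 6 [order #6] limit_sell(price=105, qty=2): fills=none; bids=[#4:2@96] asks=[#5:6@104 #6:2@105]
After op 7 [order #7] market_buy(qty=3): fills=#7x#5:3@104; bids=[#4:2@96] asks=[#5:3@104 #6:2@105]
After op 8 [order #8] market_buy(qty=2): fills=#8x#5:2@104; bids=[#4:2@96] asks=[#5:1@104 #6:2@105]

Answer: 3@104,2@104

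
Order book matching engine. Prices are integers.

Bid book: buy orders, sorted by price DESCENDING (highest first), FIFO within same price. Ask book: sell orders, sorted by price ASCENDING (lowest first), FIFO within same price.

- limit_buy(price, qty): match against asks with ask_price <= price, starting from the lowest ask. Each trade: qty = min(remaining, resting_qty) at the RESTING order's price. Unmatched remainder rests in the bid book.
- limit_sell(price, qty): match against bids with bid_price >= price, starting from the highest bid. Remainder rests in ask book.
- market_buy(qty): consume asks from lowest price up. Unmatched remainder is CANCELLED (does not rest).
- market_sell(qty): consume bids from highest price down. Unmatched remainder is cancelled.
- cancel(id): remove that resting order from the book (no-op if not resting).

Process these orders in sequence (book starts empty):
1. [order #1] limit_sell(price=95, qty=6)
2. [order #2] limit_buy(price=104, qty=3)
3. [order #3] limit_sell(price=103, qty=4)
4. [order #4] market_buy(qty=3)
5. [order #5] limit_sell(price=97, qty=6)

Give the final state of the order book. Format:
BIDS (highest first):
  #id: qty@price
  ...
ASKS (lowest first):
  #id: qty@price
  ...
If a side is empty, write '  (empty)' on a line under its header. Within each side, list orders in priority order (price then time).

After op 1 [order #1] limit_sell(price=95, qty=6): fills=none; bids=[-] asks=[#1:6@95]
After op 2 [order #2] limit_buy(price=104, qty=3): fills=#2x#1:3@95; bids=[-] asks=[#1:3@95]
After op 3 [order #3] limit_sell(price=103, qty=4): fills=none; bids=[-] asks=[#1:3@95 #3:4@103]
After op 4 [order #4] market_buy(qty=3): fills=#4x#1:3@95; bids=[-] asks=[#3:4@103]
After op 5 [order #5] limit_sell(price=97, qty=6): fills=none; bids=[-] asks=[#5:6@97 #3:4@103]

Answer: BIDS (highest first):
  (empty)
ASKS (lowest first):
  #5: 6@97
  #3: 4@103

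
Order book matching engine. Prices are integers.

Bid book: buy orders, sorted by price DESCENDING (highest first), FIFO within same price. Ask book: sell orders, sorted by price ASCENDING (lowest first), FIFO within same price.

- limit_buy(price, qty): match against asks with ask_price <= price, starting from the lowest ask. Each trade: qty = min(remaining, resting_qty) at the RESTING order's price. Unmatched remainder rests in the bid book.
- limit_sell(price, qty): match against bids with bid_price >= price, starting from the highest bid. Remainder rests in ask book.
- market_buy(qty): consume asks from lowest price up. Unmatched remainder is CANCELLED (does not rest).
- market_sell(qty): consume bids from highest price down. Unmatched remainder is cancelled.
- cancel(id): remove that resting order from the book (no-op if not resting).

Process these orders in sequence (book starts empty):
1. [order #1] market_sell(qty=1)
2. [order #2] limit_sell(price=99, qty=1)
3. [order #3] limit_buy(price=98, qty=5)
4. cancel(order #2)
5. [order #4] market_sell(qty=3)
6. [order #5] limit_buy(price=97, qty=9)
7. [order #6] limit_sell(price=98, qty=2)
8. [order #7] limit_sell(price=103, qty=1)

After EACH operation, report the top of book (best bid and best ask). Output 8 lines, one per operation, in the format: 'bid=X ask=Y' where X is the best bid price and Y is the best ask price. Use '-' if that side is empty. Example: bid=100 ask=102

After op 1 [order #1] market_sell(qty=1): fills=none; bids=[-] asks=[-]
After op 2 [order #2] limit_sell(price=99, qty=1): fills=none; bids=[-] asks=[#2:1@99]
After op 3 [order #3] limit_buy(price=98, qty=5): fills=none; bids=[#3:5@98] asks=[#2:1@99]
After op 4 cancel(order #2): fills=none; bids=[#3:5@98] asks=[-]
After op 5 [order #4] market_sell(qty=3): fills=#3x#4:3@98; bids=[#3:2@98] asks=[-]
After op 6 [order #5] limit_buy(price=97, qty=9): fills=none; bids=[#3:2@98 #5:9@97] asks=[-]
After op 7 [order #6] limit_sell(price=98, qty=2): fills=#3x#6:2@98; bids=[#5:9@97] asks=[-]
After op 8 [order #7] limit_sell(price=103, qty=1): fills=none; bids=[#5:9@97] asks=[#7:1@103]

Answer: bid=- ask=-
bid=- ask=99
bid=98 ask=99
bid=98 ask=-
bid=98 ask=-
bid=98 ask=-
bid=97 ask=-
bid=97 ask=103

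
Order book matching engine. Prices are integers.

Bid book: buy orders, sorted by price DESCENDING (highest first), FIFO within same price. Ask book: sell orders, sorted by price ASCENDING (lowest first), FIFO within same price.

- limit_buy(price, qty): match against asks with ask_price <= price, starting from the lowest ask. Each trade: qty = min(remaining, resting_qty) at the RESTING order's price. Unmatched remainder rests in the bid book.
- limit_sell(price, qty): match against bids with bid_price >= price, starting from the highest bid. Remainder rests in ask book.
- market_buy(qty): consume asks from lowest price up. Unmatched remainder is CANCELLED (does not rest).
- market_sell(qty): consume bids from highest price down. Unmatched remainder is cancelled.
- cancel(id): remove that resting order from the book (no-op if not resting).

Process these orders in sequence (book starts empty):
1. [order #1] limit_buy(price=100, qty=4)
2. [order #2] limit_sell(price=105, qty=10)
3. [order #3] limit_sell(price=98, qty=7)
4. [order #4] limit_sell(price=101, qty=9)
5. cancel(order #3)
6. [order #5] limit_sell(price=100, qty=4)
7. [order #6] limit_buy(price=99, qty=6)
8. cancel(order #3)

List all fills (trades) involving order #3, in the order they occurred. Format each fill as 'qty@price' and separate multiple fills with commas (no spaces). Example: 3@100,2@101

After op 1 [order #1] limit_buy(price=100, qty=4): fills=none; bids=[#1:4@100] asks=[-]
After op 2 [order #2] limit_sell(price=105, qty=10): fills=none; bids=[#1:4@100] asks=[#2:10@105]
After op 3 [order #3] limit_sell(price=98, qty=7): fills=#1x#3:4@100; bids=[-] asks=[#3:3@98 #2:10@105]
After op 4 [order #4] limit_sell(price=101, qty=9): fills=none; bids=[-] asks=[#3:3@98 #4:9@101 #2:10@105]
After op 5 cancel(order #3): fills=none; bids=[-] asks=[#4:9@101 #2:10@105]
After op 6 [order #5] limit_sell(price=100, qty=4): fills=none; bids=[-] asks=[#5:4@100 #4:9@101 #2:10@105]
After op 7 [order #6] limit_buy(price=99, qty=6): fills=none; bids=[#6:6@99] asks=[#5:4@100 #4:9@101 #2:10@105]
After op 8 cancel(order #3): fills=none; bids=[#6:6@99] asks=[#5:4@100 #4:9@101 #2:10@105]

Answer: 4@100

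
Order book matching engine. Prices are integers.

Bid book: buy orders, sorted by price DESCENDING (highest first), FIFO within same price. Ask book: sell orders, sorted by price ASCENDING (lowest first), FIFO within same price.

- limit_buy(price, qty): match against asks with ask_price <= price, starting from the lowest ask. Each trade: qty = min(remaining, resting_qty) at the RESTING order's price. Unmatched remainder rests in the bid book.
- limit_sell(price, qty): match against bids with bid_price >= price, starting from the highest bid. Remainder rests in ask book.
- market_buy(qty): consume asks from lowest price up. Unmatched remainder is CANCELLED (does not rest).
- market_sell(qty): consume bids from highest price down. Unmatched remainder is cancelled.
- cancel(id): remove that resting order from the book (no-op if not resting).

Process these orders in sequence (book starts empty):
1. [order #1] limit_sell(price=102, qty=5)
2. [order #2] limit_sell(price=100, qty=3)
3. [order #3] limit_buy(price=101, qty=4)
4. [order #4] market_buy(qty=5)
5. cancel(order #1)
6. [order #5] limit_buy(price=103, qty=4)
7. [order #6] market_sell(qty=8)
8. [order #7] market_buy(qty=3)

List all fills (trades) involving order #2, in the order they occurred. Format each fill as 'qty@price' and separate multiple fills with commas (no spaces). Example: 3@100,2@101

After op 1 [order #1] limit_sell(price=102, qty=5): fills=none; bids=[-] asks=[#1:5@102]
After op 2 [order #2] limit_sell(price=100, qty=3): fills=none; bids=[-] asks=[#2:3@100 #1:5@102]
After op 3 [order #3] limit_buy(price=101, qty=4): fills=#3x#2:3@100; bids=[#3:1@101] asks=[#1:5@102]
After op 4 [order #4] market_buy(qty=5): fills=#4x#1:5@102; bids=[#3:1@101] asks=[-]
After op 5 cancel(order #1): fills=none; bids=[#3:1@101] asks=[-]
After op 6 [order #5] limit_buy(price=103, qty=4): fills=none; bids=[#5:4@103 #3:1@101] asks=[-]
After op 7 [order #6] market_sell(qty=8): fills=#5x#6:4@103 #3x#6:1@101; bids=[-] asks=[-]
After op 8 [order #7] market_buy(qty=3): fills=none; bids=[-] asks=[-]

Answer: 3@100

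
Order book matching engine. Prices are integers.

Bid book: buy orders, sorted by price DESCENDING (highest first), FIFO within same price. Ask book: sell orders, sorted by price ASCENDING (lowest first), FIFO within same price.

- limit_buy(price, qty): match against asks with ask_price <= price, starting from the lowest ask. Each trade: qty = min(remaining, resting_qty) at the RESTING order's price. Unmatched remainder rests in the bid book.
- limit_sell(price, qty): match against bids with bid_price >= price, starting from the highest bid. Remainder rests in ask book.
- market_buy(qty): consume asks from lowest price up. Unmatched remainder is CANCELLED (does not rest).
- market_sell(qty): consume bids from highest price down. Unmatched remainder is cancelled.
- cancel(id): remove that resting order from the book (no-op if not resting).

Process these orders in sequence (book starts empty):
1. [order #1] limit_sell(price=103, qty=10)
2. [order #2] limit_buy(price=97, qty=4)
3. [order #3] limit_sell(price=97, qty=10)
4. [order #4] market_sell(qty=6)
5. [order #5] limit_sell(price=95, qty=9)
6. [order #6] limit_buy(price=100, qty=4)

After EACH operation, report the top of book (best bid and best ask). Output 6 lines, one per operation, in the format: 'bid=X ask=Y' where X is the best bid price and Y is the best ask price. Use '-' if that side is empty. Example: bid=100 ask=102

Answer: bid=- ask=103
bid=97 ask=103
bid=- ask=97
bid=- ask=97
bid=- ask=95
bid=- ask=95

Derivation:
After op 1 [order #1] limit_sell(price=103, qty=10): fills=none; bids=[-] asks=[#1:10@103]
After op 2 [order #2] limit_buy(price=97, qty=4): fills=none; bids=[#2:4@97] asks=[#1:10@103]
After op 3 [order #3] limit_sell(price=97, qty=10): fills=#2x#3:4@97; bids=[-] asks=[#3:6@97 #1:10@103]
After op 4 [order #4] market_sell(qty=6): fills=none; bids=[-] asks=[#3:6@97 #1:10@103]
After op 5 [order #5] limit_sell(price=95, qty=9): fills=none; bids=[-] asks=[#5:9@95 #3:6@97 #1:10@103]
After op 6 [order #6] limit_buy(price=100, qty=4): fills=#6x#5:4@95; bids=[-] asks=[#5:5@95 #3:6@97 #1:10@103]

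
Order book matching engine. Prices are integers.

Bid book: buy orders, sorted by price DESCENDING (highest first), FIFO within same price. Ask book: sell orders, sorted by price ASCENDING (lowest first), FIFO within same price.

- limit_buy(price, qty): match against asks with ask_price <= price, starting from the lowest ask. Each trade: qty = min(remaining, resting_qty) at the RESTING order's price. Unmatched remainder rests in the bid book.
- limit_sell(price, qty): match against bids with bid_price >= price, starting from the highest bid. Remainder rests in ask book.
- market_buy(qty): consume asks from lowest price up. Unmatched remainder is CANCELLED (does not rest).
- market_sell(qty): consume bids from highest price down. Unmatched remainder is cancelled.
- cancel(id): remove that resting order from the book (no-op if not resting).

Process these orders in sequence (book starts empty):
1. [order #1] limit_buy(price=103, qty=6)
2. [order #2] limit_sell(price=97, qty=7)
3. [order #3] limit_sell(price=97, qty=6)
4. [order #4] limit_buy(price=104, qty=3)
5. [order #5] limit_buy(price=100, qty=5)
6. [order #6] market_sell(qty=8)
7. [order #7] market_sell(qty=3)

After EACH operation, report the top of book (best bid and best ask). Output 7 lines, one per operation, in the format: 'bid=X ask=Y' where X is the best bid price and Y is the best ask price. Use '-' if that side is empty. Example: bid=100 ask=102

After op 1 [order #1] limit_buy(price=103, qty=6): fills=none; bids=[#1:6@103] asks=[-]
After op 2 [order #2] limit_sell(price=97, qty=7): fills=#1x#2:6@103; bids=[-] asks=[#2:1@97]
After op 3 [order #3] limit_sell(price=97, qty=6): fills=none; bids=[-] asks=[#2:1@97 #3:6@97]
After op 4 [order #4] limit_buy(price=104, qty=3): fills=#4x#2:1@97 #4x#3:2@97; bids=[-] asks=[#3:4@97]
After op 5 [order #5] limit_buy(price=100, qty=5): fills=#5x#3:4@97; bids=[#5:1@100] asks=[-]
After op 6 [order #6] market_sell(qty=8): fills=#5x#6:1@100; bids=[-] asks=[-]
After op 7 [order #7] market_sell(qty=3): fills=none; bids=[-] asks=[-]

Answer: bid=103 ask=-
bid=- ask=97
bid=- ask=97
bid=- ask=97
bid=100 ask=-
bid=- ask=-
bid=- ask=-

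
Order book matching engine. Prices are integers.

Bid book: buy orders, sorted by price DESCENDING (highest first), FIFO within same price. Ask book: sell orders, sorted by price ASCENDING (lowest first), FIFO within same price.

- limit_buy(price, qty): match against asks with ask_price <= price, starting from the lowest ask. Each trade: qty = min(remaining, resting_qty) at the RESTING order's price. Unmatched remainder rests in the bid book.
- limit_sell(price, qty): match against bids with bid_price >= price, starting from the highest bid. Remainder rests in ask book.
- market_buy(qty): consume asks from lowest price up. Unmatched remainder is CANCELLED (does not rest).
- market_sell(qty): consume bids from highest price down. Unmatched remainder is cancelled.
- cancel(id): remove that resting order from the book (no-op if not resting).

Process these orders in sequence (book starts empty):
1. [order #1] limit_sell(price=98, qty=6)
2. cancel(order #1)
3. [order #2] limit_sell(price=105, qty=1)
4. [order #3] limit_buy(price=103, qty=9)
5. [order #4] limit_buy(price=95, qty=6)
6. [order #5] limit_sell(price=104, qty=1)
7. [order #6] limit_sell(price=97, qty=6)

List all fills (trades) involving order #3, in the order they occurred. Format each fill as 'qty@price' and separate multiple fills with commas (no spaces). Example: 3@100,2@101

Answer: 6@103

Derivation:
After op 1 [order #1] limit_sell(price=98, qty=6): fills=none; bids=[-] asks=[#1:6@98]
After op 2 cancel(order #1): fills=none; bids=[-] asks=[-]
After op 3 [order #2] limit_sell(price=105, qty=1): fills=none; bids=[-] asks=[#2:1@105]
After op 4 [order #3] limit_buy(price=103, qty=9): fills=none; bids=[#3:9@103] asks=[#2:1@105]
After op 5 [order #4] limit_buy(price=95, qty=6): fills=none; bids=[#3:9@103 #4:6@95] asks=[#2:1@105]
After op 6 [order #5] limit_sell(price=104, qty=1): fills=none; bids=[#3:9@103 #4:6@95] asks=[#5:1@104 #2:1@105]
After op 7 [order #6] limit_sell(price=97, qty=6): fills=#3x#6:6@103; bids=[#3:3@103 #4:6@95] asks=[#5:1@104 #2:1@105]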